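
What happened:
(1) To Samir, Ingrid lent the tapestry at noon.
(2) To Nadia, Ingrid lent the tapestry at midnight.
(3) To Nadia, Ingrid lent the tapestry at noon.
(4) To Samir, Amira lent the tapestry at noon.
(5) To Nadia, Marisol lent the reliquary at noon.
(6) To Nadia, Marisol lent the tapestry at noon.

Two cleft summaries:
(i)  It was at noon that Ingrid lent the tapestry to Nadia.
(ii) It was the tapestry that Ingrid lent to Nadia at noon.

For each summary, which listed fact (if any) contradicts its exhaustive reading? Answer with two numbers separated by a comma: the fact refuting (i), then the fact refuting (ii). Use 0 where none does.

2, 0

(i): focus "at noon". Looking for Ingrid as agent and the tapestry as thing and Nadia as recipient with some other setting — fact (2) has at midnight there. Refuted.
(ii): focus "the tapestry". No fact shares Ingrid as agent and Nadia as recipient and at noon as setting with a different thing. 0.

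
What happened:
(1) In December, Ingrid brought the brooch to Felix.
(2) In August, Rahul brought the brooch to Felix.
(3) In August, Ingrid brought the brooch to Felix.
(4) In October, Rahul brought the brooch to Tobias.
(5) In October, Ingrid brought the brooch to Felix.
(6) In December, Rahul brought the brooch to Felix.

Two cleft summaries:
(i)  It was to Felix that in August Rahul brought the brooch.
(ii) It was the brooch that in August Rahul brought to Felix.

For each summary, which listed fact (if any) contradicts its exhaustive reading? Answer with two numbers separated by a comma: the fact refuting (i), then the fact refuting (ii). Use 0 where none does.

0, 0

(i): focus "Felix". No fact shares same agent, thing, setting (Rahul / the brooch / in August) with a different recipient. 0.
(ii): focus "the brooch". No fact shares same agent, recipient, setting (Rahul / Felix / in August) with a different thing. 0.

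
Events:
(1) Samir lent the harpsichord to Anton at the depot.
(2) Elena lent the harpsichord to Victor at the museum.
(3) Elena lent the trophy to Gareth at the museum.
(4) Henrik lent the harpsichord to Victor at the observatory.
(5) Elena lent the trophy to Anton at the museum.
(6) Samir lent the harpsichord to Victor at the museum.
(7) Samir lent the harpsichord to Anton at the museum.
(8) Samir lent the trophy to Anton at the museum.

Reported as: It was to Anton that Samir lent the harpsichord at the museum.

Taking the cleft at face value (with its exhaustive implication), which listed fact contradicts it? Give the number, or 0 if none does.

6

Focus of the cleft: "Anton" (the recipient). Presupposed background: agent = Samir, thing = the harpsichord, setting = at the museum.
The exhaustive reading says no other recipient fits that background.
But fact (6) also has agent = Samir, thing = the harpsichord, setting = at the museum, with recipient = Victor — so the exhaustive reading fails.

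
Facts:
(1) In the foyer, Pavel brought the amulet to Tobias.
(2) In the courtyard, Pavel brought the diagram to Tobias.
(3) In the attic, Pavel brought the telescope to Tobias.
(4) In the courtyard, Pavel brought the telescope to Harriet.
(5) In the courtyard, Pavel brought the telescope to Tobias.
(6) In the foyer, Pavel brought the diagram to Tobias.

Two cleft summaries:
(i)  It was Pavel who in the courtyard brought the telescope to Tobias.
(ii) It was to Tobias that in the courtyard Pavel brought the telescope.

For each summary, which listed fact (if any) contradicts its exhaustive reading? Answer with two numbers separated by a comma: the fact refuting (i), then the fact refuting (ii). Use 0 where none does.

(i): focus "Pavel". No fact shares the telescope as thing and Tobias as recipient and in the courtyard as setting with a different agent. 0.
(ii): focus "Tobias". Looking for Pavel as agent and the telescope as thing and in the courtyard as setting with some other recipient — fact (4) has Harriet there. Refuted.

0, 4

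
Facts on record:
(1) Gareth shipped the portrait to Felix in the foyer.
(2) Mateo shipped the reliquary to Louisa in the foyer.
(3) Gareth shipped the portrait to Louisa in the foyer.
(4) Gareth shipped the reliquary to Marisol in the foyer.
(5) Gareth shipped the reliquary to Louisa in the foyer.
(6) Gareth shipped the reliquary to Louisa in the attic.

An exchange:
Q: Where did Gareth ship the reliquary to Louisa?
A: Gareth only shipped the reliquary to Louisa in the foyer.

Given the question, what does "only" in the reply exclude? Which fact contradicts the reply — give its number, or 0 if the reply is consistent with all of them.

6

The question "Where did ...?" targets the setting, so in the reply the focus falls on "in the foyer".
So "only" ranges over settings; the rest (same agent, thing, recipient (Gareth / the reliquary / Louisa)) is presupposed.
Fact (6) keeps same agent, thing, recipient (Gareth / the reliquary / Louisa) but has setting = in the attic; that refutes the reply.
(Fact (4) would refute a reading with focus on the recipient — but that is not what the question asks.)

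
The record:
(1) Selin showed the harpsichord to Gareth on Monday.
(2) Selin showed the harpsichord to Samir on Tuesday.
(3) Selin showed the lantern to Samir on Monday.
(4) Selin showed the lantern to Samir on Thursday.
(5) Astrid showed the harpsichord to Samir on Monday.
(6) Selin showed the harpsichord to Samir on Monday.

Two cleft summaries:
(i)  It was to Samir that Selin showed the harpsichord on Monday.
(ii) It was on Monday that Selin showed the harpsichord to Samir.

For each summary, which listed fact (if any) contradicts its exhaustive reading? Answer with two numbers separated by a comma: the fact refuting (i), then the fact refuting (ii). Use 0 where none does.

(i): focus "Samir". Looking for Selin as agent and the harpsichord as thing and on Monday as setting with some other recipient — fact (1) has Gareth there. Refuted.
(ii): focus "on Monday". Looking for Selin as agent and the harpsichord as thing and Samir as recipient with some other setting — fact (2) has on Tuesday there. Refuted.

1, 2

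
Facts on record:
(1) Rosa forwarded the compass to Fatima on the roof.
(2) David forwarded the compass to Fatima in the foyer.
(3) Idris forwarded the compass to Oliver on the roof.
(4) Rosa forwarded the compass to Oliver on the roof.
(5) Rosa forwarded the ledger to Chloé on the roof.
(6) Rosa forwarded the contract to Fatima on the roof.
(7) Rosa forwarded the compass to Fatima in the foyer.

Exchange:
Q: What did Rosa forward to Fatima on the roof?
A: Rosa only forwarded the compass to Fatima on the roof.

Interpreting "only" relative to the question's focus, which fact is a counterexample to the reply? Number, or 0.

Answering "What did ...?" puts focus on the thing — here, "the compass".
"Only" then excludes alternative things while the background — agent = Rosa, recipient = Fatima, setting = on the roof — is held fixed.
Fact (6) keeps agent = Rosa, recipient = Fatima, setting = on the roof but has thing = the contract; that refutes the reply.
(Fact (4) would refute a reading with focus on the recipient — but that is not what the question asks.)

6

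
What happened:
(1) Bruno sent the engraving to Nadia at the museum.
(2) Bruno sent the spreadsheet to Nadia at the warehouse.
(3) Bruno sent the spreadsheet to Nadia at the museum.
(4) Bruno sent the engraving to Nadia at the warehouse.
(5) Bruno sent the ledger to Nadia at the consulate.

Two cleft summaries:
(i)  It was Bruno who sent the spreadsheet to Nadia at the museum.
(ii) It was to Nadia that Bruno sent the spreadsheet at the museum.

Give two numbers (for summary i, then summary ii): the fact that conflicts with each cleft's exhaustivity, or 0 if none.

0, 0

Summary (i) focuses "Bruno" (the agent); background thing = the spreadsheet, recipient = Nadia, setting = at the museum. No fact matches that background with a different agent, so 0.
Summary (ii) focuses "Nadia" (the recipient); background agent = Bruno, thing = the spreadsheet, setting = at the museum. No fact matches that background with a different recipient, so 0.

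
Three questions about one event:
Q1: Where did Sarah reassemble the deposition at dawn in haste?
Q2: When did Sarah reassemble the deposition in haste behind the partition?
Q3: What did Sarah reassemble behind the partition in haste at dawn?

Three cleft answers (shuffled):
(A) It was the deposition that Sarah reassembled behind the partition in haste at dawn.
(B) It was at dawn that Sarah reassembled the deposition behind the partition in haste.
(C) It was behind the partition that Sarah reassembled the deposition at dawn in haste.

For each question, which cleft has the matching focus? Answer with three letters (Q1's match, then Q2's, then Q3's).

Q1 asks about the location; cleft (C) focuses "behind the partition", which is the location — so Q1 → C.
Q2 asks about the time; cleft (B) focuses "at dawn", which is the time — so Q2 → B.
Q3 asks about the direct object; cleft (A) focuses "the deposition", which is the direct object — so Q3 → A.
Mapping: Q1→C, Q2→B, Q3→A.

CBA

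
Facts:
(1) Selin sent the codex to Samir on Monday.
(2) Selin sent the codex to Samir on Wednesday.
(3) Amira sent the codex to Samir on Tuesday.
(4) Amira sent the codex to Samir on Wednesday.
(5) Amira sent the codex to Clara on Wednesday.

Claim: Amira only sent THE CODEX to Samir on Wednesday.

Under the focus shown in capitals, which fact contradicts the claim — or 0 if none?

0

The capitals mark "the codex" as focus. So "only" rules out other things, with the rest (Amira as agent and Samir as recipient and on Wednesday as setting) as background.
Every other fact changes something in the background, not just the thing. Nothing refutes the claim.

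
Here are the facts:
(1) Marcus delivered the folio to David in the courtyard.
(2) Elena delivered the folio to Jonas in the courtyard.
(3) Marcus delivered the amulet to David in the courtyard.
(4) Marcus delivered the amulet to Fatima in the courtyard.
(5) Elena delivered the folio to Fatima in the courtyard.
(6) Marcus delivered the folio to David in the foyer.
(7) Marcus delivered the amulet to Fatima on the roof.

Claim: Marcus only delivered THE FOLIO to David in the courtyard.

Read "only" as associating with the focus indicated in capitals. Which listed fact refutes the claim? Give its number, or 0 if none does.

3

The capitals mark "the folio" as focus. So "only" rules out other things, with the rest (Marcus as agent and David as recipient and in the courtyard as setting) as background.
Fact (3) shares the background but differs in thing (the amulet) — a counterexample.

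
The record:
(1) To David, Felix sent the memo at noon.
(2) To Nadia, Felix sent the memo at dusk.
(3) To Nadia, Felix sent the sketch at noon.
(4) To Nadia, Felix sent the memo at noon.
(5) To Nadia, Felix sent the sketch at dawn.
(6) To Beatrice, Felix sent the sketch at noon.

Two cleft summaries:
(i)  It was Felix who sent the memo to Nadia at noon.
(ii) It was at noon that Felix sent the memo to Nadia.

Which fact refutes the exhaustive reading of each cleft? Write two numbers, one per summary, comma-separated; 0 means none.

Summary (i) focuses "Felix" (the agent); background thing = the memo, recipient = Nadia, setting = at noon. No fact matches that background with a different agent, so 0.
Summary (ii) focuses "at noon" (the setting); background agent = Felix, thing = the memo, recipient = Nadia. Fact (2) matches that background with setting = at dusk — refutes (ii).

0, 2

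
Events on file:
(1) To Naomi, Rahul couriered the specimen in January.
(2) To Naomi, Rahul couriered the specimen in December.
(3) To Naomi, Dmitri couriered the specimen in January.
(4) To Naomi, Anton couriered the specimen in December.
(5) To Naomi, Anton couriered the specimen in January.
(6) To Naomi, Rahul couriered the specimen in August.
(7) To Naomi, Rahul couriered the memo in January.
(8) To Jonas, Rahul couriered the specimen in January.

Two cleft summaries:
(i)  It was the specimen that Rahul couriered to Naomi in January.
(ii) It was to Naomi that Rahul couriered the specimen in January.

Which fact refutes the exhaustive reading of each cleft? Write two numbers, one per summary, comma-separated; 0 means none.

7, 8

(i): focus "the specimen". Looking for Rahul as agent and Naomi as recipient and in January as setting with some other thing — fact (7) has the memo there. Refuted.
(ii): focus "Naomi". Looking for Rahul as agent and the specimen as thing and in January as setting with some other recipient — fact (8) has Jonas there. Refuted.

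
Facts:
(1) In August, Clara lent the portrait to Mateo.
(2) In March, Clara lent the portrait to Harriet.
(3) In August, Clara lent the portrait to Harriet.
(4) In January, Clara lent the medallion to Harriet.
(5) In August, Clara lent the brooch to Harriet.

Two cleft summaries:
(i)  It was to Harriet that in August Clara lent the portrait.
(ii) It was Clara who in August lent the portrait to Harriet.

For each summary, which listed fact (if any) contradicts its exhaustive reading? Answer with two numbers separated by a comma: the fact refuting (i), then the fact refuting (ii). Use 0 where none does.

Summary (i) focuses "Harriet" (the recipient); background Clara as agent and the portrait as thing and in August as setting. Fact (1) matches that background with recipient = Mateo — refutes (i).
Summary (ii) focuses "Clara" (the agent); background the portrait as thing and Harriet as recipient and in August as setting. No fact matches that background with a different agent, so 0.

1, 0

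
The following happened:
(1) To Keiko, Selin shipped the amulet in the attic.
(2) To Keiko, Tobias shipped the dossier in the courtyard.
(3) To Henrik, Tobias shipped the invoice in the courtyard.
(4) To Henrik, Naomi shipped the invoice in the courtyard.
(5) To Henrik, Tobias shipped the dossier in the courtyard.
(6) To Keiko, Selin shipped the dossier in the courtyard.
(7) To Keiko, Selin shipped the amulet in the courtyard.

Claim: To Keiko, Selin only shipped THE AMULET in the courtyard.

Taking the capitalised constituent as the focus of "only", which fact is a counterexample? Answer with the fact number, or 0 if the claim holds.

The capitals mark "the amulet" as focus. So "only" rules out other things, with the rest (agent = Selin, recipient = Keiko, setting = in the courtyard) as background.
Fact (6) shares the background but differs in thing (the dossier) — a counterexample.

6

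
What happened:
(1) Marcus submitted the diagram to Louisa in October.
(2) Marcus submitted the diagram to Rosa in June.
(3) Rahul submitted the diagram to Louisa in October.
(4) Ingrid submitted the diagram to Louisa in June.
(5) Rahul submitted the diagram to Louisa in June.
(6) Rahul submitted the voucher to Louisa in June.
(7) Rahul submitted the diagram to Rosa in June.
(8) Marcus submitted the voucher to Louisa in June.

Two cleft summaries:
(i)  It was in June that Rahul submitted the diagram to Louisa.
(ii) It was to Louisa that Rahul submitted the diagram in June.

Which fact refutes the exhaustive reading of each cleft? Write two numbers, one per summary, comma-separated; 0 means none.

Summary (i) focuses "in June" (the setting); background Rahul as agent and the diagram as thing and Louisa as recipient. Fact (3) matches that background with setting = in October — refutes (i).
Summary (ii) focuses "Louisa" (the recipient); background Rahul as agent and the diagram as thing and in June as setting. Fact (7) matches that background with recipient = Rosa — refutes (ii).

3, 7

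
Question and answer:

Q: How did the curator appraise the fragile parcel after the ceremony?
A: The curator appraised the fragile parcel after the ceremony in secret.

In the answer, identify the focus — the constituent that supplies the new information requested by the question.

in secret

The wh-word "how" asks about the manner.
In the answer, "the curator", "the fragile parcel" and "after the ceremony" are given — repeated from the question.
The constituent filling the manner gap is "in secret"; that is the focus and would carry nuclear stress.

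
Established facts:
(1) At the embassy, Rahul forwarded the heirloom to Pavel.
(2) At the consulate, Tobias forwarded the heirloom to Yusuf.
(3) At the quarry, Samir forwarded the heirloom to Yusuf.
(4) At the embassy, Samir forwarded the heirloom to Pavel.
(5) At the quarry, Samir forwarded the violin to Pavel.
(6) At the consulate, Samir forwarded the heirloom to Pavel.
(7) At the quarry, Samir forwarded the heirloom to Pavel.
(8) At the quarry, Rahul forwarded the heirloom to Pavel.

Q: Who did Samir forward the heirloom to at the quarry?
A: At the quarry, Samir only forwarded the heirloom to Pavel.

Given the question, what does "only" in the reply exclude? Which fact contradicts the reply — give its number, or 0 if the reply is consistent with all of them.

3

Answering "Who did ... to ...?" puts focus on the recipient — here, "Pavel".
"Only" then excludes alternative recipients while the background — Samir as agent and the heirloom as thing and at the quarry as setting — is held fixed.
Fact (3) keeps Samir as agent and the heirloom as thing and at the quarry as setting but has recipient = Yusuf; that refutes the reply.
(Fact (5) would refute a reading with focus on the thing — but that is not what the question asks.)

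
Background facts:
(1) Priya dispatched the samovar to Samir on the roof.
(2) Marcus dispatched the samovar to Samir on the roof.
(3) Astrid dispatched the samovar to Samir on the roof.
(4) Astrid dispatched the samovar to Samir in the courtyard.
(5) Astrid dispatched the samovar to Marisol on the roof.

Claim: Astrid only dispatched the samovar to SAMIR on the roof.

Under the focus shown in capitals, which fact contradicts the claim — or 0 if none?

The capitals mark "Samir" as focus. So "only" rules out other recipients, with the rest (Astrid as agent and the samovar as thing and on the roof as setting) as background.
Fact (5) matches on Astrid as agent and the samovar as thing and on the roof as setting, but has recipient = Marisol instead. That refutes the claim.

5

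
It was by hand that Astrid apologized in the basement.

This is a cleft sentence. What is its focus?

by hand

In an it-cleft "It was X that/who ...", the clefted constituent X is the focus; the that/who-clause expresses the presupposed open proposition.
Here the focus is "by hand". The backgrounded (presupposed) material includes "Astrid" and "in the basement".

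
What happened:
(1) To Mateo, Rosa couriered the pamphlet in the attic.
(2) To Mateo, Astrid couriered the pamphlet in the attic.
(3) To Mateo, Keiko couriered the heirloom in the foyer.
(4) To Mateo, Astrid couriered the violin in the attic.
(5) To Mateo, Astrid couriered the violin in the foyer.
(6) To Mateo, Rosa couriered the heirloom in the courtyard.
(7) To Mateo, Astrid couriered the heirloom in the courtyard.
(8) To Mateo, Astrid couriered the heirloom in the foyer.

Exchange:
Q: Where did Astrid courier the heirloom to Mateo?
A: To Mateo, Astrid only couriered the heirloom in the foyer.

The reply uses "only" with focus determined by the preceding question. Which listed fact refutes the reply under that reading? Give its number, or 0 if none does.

The question "Where did ...?" targets the setting, so in the reply the focus falls on "in the foyer".
"Only" then excludes alternative settings while the background — agent = Astrid, thing = the heirloom, recipient = Mateo — is held fixed.
Fact (7) keeps agent = Astrid, thing = the heirloom, recipient = Mateo but has setting = in the courtyard; that refutes the reply.
(Fact (5) would refute a reading with focus on the thing — but that is not what the question asks.)

7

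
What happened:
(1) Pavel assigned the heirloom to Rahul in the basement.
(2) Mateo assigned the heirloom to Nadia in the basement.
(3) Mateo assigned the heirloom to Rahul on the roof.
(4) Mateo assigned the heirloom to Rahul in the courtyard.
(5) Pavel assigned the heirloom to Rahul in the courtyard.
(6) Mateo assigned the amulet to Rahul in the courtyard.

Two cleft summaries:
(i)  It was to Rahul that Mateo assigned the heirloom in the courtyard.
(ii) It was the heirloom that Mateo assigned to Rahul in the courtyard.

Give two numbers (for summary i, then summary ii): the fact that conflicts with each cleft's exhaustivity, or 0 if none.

0, 6

(i): focus "Rahul". No fact shares agent = Mateo, thing = the heirloom, setting = in the courtyard with a different recipient. 0.
(ii): focus "the heirloom". Looking for agent = Mateo, recipient = Rahul, setting = in the courtyard with some other thing — fact (6) has the amulet there. Refuted.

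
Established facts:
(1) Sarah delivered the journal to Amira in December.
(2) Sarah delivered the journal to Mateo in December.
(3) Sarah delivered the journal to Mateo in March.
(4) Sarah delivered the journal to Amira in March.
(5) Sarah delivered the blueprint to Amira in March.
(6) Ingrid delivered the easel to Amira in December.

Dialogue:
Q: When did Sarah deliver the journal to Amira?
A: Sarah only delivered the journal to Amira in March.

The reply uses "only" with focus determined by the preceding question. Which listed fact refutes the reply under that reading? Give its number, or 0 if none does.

1

The question "When did ...?" targets the setting, so in the reply the focus falls on "in March".
"Only" then excludes alternative settings while the background — same agent, thing, recipient (Sarah / the journal / Amira) — is held fixed.
Fact (1) shares the background with a different setting (in December) — counterexample.
(Fact (3) would refute a reading with focus on the recipient — but that is not what the question asks.)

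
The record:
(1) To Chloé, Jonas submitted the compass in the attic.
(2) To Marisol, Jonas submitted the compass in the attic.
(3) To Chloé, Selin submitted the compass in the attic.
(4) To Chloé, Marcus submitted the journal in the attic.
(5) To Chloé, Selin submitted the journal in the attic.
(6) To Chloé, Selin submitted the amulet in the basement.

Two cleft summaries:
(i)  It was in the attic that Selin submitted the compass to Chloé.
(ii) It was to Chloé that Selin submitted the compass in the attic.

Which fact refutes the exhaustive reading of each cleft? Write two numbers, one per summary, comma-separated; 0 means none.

(i): focus "in the attic". No fact shares same agent, thing, recipient (Selin / the compass / Chloé) with a different setting. 0.
(ii): focus "Chloé". No fact shares same agent, thing, setting (Selin / the compass / in the attic) with a different recipient. 0.

0, 0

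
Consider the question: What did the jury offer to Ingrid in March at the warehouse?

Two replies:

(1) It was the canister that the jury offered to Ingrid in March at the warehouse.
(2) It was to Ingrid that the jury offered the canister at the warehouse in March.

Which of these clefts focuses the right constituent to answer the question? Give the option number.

1

The question word "what" targets the direct object.
Option (1) clefts "the canister" — that matches what the question asks about.
Option (2) clefts "to Ingrid" — the recipient, not what was asked.
So the congruent reply is (1).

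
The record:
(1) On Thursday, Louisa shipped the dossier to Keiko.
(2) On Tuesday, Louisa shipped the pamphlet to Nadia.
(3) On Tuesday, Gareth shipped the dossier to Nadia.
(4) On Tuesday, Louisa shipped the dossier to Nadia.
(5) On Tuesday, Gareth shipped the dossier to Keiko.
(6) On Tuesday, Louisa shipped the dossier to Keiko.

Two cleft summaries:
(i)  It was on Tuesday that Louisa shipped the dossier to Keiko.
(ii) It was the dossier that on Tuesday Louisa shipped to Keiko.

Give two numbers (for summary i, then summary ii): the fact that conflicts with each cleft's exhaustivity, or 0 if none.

1, 0

(i): focus "on Tuesday". Looking for same agent, thing, recipient (Louisa / the dossier / Keiko) with some other setting — fact (1) has on Thursday there. Refuted.
(ii): focus "the dossier". No fact shares same agent, recipient, setting (Louisa / Keiko / on Tuesday) with a different thing. 0.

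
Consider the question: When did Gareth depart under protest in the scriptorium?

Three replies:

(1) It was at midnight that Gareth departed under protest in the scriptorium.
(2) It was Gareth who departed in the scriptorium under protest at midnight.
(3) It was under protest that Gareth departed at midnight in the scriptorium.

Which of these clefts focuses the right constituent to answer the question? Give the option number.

The question word "when" targets the time.
Option (1) clefts "at midnight" — that matches what the question asks about.
Option (2) clefts "Gareth" — the subject (agent), not what was asked.
Option (3) clefts "under protest" — the manner, not what was asked.
So the congruent reply is (1).

1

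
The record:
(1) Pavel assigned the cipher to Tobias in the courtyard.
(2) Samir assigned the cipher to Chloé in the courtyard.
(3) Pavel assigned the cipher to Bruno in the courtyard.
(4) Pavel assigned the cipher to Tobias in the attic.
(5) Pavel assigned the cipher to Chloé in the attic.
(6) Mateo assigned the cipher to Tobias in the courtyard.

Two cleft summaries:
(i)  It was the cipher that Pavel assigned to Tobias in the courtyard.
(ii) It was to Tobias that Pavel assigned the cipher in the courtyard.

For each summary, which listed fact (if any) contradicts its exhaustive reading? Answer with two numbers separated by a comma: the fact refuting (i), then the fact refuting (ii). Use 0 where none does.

0, 3

(i): focus "the cipher". No fact shares Pavel as agent and Tobias as recipient and in the courtyard as setting with a different thing. 0.
(ii): focus "Tobias". Looking for Pavel as agent and the cipher as thing and in the courtyard as setting with some other recipient — fact (3) has Bruno there. Refuted.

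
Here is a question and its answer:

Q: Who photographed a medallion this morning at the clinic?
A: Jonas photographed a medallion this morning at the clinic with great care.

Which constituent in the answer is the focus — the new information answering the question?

Jonas

The wh-word "who" asks about the subject (agent).
In the answer, "a medallion", "at the clinic" and "this morning" are given — repeated from the question.
"with great care" is also new, but it specifies the manner, which is not what the question asks about — so it is not the focus.
The constituent filling the subject (agent) gap is "Jonas"; that is the focus.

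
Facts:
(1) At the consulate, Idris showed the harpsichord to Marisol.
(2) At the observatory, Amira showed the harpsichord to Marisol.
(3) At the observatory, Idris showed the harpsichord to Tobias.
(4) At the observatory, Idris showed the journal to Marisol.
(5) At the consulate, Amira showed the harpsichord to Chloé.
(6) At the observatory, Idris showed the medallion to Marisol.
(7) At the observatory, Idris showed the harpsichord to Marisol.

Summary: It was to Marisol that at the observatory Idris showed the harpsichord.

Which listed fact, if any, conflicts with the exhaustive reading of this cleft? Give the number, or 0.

The cleft puts "Marisol" in focus and presupposes the open proposition with Idris as agent and the harpsichord as thing and at the observatory as setting.
Exhaustivity: Marisol is the only recipient satisfying that background.
But fact (3) also has Idris as agent and the harpsichord as thing and at the observatory as setting, with recipient = Tobias — so the exhaustive reading fails.

3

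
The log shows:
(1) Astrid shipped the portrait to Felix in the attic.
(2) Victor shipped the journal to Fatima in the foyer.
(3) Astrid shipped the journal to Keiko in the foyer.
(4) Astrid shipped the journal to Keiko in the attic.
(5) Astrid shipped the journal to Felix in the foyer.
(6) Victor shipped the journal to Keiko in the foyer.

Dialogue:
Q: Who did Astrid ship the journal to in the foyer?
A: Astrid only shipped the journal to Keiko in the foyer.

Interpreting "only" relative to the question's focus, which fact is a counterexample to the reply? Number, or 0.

The question "Who did ... to ...?" targets the recipient, so in the reply the focus falls on "Keiko".
"Only" then excludes alternative recipients while the background — Astrid as agent and the journal as thing and in the foyer as setting — is held fixed.
Fact (5) keeps Astrid as agent and the journal as thing and in the foyer as setting but has recipient = Felix; that refutes the reply.
(Fact (4) would refute a reading with focus on the setting — but that is not what the question asks.)

5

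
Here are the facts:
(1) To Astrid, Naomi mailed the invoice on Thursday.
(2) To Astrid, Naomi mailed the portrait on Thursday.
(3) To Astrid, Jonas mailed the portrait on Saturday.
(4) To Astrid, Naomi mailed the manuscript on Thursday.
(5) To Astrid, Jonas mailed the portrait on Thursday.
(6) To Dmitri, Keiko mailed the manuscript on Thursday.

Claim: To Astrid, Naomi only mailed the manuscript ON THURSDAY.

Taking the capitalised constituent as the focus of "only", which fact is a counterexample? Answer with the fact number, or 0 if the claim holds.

Focus (in capitals) is "on Thursday" — the setting. "Only" excludes alternative settings while holding fixed same agent, thing, recipient (Naomi / the manuscript / Astrid).
No fact matches same agent, thing, recipient (Naomi / the manuscript / Astrid) with a different setting — every other fact differs on at least one backgrounded slot. So no fact refutes it.

0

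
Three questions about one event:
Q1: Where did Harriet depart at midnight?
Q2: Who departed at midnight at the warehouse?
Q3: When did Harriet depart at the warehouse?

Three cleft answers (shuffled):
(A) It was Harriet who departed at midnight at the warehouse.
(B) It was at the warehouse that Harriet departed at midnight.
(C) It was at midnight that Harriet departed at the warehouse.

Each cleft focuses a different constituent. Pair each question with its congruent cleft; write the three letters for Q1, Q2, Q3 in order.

Q1 asks about the location; cleft (B) focuses "at the warehouse", which is the location — so Q1 → B.
Q2 asks about the subject (agent); cleft (A) focuses "Harriet", which is the subject (agent) — so Q2 → A.
Q3 asks about the time; cleft (C) focuses "at midnight", which is the time — so Q3 → C.
Mapping: Q1→B, Q2→A, Q3→C.

BAC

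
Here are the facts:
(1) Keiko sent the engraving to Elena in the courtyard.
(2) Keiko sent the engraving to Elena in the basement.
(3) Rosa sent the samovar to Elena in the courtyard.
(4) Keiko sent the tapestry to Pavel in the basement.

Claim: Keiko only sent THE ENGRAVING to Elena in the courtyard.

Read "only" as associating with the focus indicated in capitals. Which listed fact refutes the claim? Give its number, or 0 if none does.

The capitals mark "the engraving" as focus. So "only" rules out other things, with the rest (same agent, recipient, setting (Keiko / Elena / in the courtyard)) as background.
No fact matches same agent, recipient, setting (Keiko / Elena / in the courtyard) with a different thing — every other fact differs on at least one backgrounded slot. So no fact refutes it.

0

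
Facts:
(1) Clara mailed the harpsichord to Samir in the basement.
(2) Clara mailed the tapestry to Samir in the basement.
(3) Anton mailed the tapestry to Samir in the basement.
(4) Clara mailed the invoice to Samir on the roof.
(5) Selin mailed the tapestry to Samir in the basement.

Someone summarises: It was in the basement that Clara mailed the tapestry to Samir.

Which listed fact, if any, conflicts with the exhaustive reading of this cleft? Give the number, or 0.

0

The cleft puts "in the basement" in focus and presupposes the open proposition with agent = Clara, thing = the tapestry, recipient = Samir.
The exhaustive reading says no other setting fits that background.
Every other fact differs from the presupposition on some backgrounded slot, so none challenges the exhaustivity.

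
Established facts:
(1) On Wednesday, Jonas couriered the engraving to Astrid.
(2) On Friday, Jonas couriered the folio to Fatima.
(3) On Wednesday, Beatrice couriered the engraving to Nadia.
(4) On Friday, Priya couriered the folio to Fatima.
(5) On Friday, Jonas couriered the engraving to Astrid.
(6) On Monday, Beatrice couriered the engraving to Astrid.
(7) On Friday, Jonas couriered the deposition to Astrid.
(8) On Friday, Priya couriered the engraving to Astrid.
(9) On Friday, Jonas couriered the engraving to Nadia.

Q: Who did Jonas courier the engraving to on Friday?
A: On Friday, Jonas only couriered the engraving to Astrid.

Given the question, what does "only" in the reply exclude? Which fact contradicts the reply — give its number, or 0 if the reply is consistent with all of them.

The question "Who did ... to ...?" targets the recipient, so in the reply the focus falls on "Astrid".
So "only" ranges over recipients; the rest (agent = Jonas, thing = the engraving, setting = on Friday) is presupposed.
Fact (9) shares the background with a different recipient (Nadia) — counterexample.
(Fact (7) would refute a reading with focus on the thing — but that is not what the question asks.)

9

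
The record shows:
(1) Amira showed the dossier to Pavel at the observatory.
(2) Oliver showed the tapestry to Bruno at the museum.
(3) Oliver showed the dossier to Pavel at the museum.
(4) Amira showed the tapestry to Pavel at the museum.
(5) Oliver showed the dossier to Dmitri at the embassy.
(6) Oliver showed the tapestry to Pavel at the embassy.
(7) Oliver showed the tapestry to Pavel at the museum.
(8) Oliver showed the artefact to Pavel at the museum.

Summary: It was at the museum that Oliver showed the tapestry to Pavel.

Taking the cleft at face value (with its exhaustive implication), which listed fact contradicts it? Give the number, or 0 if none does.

6

The cleft puts "at the museum" in focus and presupposes the open proposition with Oliver as agent and the tapestry as thing and Pavel as recipient.
Exhaustivity: at the museum is the only setting satisfying that background.
Fact (6) shares the background but with setting = at the embassy; exhaustivity is violated.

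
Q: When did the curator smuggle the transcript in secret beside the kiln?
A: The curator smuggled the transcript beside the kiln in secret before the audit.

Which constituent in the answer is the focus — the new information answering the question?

before the audit

The wh-word "when" asks about the time.
In the answer, "the curator", "the transcript", "in secret" and "beside the kiln" are given — repeated from the question.
The constituent filling the time gap is "before the audit"; that is the focus and would carry nuclear stress.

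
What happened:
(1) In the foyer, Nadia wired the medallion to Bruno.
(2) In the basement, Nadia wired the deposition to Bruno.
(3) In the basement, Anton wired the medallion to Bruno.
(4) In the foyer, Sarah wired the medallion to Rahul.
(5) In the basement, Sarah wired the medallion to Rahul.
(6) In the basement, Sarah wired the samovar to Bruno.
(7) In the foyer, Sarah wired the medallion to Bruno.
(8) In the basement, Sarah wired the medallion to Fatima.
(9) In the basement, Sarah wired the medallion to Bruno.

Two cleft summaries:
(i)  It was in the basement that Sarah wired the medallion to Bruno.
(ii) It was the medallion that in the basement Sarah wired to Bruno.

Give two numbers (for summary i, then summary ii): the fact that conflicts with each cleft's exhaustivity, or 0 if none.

(i): focus "in the basement". Looking for Sarah as agent and the medallion as thing and Bruno as recipient with some other setting — fact (7) has in the foyer there. Refuted.
(ii): focus "the medallion". Looking for Sarah as agent and Bruno as recipient and in the basement as setting with some other thing — fact (6) has the samovar there. Refuted.

7, 6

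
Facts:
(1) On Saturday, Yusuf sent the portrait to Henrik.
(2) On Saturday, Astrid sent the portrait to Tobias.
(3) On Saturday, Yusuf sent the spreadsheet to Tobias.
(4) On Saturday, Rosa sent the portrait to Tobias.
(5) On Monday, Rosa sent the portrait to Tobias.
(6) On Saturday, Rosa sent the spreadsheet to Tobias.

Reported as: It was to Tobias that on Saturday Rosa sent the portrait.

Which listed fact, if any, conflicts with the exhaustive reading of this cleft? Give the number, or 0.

0

Focus of the cleft: "Tobias" (the recipient). Presupposed background: agent = Rosa, thing = the portrait, setting = on Saturday.
The exhaustive reading says no other recipient fits that background.
No listed fact matches the background with a different recipient. Exhaustivity holds.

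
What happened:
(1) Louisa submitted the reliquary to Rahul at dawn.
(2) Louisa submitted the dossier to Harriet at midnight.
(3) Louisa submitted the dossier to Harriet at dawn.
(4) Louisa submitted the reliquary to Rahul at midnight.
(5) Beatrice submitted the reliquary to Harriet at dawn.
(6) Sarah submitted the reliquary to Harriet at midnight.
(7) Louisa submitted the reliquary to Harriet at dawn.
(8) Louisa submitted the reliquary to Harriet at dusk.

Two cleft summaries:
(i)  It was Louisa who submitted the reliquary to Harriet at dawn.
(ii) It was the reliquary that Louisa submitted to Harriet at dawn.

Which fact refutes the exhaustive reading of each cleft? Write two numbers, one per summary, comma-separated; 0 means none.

Summary (i) focuses "Louisa" (the agent); background the reliquary as thing and Harriet as recipient and at dawn as setting. Fact (5) matches that background with agent = Beatrice — refutes (i).
Summary (ii) focuses "the reliquary" (the thing); background Louisa as agent and Harriet as recipient and at dawn as setting. Fact (3) matches that background with thing = the dossier — refutes (ii).

5, 3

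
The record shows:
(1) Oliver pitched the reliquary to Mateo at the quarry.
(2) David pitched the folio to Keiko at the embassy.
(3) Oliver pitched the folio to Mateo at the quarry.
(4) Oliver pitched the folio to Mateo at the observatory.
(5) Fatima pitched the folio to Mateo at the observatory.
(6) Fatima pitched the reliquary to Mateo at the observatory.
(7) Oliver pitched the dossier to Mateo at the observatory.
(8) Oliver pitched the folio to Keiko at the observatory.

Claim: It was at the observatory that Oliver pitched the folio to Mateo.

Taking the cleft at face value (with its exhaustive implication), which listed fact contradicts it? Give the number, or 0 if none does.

Focus of the cleft: "at the observatory" (the setting). Presupposed background: same agent, thing, recipient (Oliver / the folio / Mateo).
The exhaustive reading says no other setting fits that background.
But fact (3) also has same agent, thing, recipient (Oliver / the folio / Mateo), with setting = at the quarry — so the exhaustive reading fails.

3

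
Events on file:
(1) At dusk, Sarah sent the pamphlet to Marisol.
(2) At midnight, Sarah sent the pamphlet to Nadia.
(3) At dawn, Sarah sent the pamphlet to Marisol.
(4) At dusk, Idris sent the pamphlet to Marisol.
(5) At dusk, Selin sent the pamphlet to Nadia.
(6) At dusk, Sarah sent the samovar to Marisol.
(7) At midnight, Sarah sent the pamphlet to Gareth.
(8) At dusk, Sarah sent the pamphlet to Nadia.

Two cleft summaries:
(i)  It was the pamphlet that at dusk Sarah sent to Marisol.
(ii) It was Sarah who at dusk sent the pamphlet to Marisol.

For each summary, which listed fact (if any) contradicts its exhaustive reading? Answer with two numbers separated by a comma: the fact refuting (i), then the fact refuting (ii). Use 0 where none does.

6, 4

Summary (i) focuses "the pamphlet" (the thing); background Sarah as agent and Marisol as recipient and at dusk as setting. Fact (6) matches that background with thing = the samovar — refutes (i).
Summary (ii) focuses "Sarah" (the agent); background the pamphlet as thing and Marisol as recipient and at dusk as setting. Fact (4) matches that background with agent = Idris — refutes (ii).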